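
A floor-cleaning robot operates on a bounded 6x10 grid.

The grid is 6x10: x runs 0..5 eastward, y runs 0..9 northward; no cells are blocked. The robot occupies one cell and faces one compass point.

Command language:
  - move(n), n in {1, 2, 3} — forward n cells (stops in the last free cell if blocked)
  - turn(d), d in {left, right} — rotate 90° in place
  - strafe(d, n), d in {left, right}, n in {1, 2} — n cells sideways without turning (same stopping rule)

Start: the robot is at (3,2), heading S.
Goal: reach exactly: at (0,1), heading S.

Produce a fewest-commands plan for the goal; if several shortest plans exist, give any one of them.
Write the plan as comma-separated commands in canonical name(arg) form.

strafe(right, 1), move(1), strafe(right, 2)

start: at (3,2), heading S
t=1 strafe(right, 1) ⇒ at (2,2), heading S
t=2 move(1) ⇒ at (2,1), heading S
t=3 strafe(right, 2) ⇒ at (0,1), heading S
minimal: 3 command(s), checked below 3.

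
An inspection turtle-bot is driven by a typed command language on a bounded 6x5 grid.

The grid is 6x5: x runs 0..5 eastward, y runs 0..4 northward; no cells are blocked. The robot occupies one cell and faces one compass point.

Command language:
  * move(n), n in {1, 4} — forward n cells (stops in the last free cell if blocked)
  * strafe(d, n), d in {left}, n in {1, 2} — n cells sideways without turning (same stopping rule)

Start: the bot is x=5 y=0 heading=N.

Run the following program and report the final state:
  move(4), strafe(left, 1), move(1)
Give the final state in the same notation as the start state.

x=4 y=4 heading=N

t0: x=5 y=0 heading=N
step 1 (move(4)): x=5 y=4 heading=N
step 2 (strafe(left, 1)): x=4 y=4 heading=N
step 3 (move(1)): x=4 y=4 heading=N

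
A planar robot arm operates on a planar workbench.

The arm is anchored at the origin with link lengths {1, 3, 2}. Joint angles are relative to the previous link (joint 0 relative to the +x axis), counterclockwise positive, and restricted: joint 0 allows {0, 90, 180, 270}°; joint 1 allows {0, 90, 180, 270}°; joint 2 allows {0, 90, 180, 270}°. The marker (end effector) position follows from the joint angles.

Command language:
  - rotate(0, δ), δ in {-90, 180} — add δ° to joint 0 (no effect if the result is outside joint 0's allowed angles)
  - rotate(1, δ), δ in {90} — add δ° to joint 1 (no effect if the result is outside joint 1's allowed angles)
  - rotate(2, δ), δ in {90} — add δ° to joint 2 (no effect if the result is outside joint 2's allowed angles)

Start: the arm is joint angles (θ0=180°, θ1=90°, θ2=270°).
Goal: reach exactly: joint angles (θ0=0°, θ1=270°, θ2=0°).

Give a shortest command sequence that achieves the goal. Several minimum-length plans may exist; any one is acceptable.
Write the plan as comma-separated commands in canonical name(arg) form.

from: joint angles (θ0=180°, θ1=90°, θ2=270°)
1. rotate(2, 90) → joint angles (θ0=180°, θ1=90°, θ2=0°)
2. rotate(1, 90) → joint angles (θ0=180°, θ1=180°, θ2=0°)
3. rotate(1, 90) → joint angles (θ0=180°, θ1=270°, θ2=0°)
4. rotate(0, 180) → joint angles (θ0=0°, θ1=270°, θ2=0°)
shorter routes all fall short; 4 is best.

rotate(2, 90), rotate(1, 90), rotate(1, 90), rotate(0, 180)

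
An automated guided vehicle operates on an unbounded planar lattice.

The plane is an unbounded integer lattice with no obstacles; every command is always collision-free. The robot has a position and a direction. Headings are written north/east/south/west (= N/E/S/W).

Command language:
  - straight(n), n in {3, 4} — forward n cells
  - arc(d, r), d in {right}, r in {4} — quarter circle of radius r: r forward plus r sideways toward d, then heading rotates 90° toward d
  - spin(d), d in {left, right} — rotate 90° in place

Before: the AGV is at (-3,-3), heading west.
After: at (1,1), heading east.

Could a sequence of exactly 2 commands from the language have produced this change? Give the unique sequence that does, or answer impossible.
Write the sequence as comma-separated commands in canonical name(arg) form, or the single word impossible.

key: cell and facing (now E) both changed — the 2 commands mix motion and turning
initial: at (-3,-3), heading west
t=1 spin(right) ⇒ at (-3,-3), heading north
t=2 arc(right, 4) ⇒ at (1,1), heading east
uniquely the one of 25 2-step routes that fits.

spin(right), arc(right, 4)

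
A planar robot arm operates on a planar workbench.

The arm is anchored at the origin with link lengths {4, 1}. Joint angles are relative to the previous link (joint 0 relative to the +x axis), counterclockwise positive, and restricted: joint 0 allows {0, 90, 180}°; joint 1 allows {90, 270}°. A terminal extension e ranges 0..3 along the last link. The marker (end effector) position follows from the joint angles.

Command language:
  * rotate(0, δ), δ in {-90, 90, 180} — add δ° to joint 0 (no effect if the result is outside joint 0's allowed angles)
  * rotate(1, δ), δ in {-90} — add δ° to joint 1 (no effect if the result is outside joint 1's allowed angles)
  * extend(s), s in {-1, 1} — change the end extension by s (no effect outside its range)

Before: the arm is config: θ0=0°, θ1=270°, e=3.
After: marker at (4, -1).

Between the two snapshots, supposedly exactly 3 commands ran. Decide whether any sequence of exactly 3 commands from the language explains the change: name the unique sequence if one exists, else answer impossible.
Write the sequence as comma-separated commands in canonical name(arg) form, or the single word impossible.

start: config: θ0=0°, θ1=270°, e=3
1. extend(-1) → config: θ0=0°, θ1=270°, e=2
2. extend(-1) → config: θ0=0°, θ1=270°, e=1
3. extend(-1) → config: θ0=0°, θ1=270°, e=0
uniquely the one of 216 3-step routes that fits.

extend(-1), extend(-1), extend(-1)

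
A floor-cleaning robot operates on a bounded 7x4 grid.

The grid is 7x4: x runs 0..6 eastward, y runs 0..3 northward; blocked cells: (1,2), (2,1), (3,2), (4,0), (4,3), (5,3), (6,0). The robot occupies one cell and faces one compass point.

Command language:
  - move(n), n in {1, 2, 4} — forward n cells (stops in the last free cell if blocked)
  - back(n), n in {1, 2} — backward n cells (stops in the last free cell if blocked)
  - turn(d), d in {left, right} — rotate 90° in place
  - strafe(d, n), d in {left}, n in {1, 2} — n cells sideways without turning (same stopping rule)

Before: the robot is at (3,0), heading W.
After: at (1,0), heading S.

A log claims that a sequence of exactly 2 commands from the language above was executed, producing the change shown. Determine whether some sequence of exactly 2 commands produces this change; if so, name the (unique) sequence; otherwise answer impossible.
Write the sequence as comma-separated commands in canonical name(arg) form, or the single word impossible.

move(2), turn(left)

key: order matters: swapping move(2) and turn(left) lands elsewhere
start: at (3,0), heading W
t=1 move(2) ⇒ at (1,0), heading W
t=2 turn(left) ⇒ at (1,0), heading S
all 81 alternatives checked — unique.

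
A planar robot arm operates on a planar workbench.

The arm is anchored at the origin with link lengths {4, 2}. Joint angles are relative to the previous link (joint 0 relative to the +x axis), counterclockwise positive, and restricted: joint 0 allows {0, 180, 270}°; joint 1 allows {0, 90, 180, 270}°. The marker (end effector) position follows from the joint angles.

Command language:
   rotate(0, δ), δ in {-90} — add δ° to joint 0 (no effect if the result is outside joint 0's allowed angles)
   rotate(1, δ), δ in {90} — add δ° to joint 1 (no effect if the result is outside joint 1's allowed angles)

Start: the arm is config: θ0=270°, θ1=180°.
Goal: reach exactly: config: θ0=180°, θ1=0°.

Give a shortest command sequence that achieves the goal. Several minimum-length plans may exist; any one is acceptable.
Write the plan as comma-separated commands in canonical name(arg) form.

rotate(0, -90), rotate(1, 90), rotate(1, 90)

begin: config: θ0=270°, θ1=180°
[1] after rotate(0, -90): config: θ0=180°, θ1=180°
[2] after rotate(1, 90): config: θ0=180°, θ1=270°
[3] after rotate(1, 90): config: θ0=180°, θ1=0°
shorter routes all fall short; 3 is best.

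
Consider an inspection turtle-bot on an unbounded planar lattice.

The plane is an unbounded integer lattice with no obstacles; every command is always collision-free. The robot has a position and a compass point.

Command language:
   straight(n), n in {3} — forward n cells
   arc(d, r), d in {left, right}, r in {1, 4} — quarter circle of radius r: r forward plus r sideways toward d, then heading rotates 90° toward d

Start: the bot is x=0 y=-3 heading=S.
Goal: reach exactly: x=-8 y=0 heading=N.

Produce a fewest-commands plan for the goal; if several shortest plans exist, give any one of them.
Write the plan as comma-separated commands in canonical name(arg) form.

arc(right, 4), arc(right, 4), straight(3)

from: x=0 y=-3 heading=S
[1] after arc(right, 4): x=-4 y=-7 heading=W
[2] after arc(right, 4): x=-8 y=-3 heading=N
[3] after straight(3): x=-8 y=0 heading=N
minimal: 3 command(s), checked below 3.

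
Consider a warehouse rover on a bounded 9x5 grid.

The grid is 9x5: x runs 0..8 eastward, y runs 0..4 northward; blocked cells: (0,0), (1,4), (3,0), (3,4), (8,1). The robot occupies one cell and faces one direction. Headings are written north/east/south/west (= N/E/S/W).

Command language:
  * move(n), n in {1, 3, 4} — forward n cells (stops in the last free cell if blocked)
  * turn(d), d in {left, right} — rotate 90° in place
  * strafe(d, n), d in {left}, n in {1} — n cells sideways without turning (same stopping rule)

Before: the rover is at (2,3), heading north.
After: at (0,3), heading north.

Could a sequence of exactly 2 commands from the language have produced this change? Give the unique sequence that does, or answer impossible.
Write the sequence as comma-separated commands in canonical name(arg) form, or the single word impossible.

strafe(left, 1), strafe(left, 1)

key: still facing N at the end — nothing in the sequence rotates
t0: at (2,3), heading north
1. strafe(left, 1) → at (1,3), heading north
2. strafe(left, 1) → at (0,3), heading north
no rival 2-sequence matches.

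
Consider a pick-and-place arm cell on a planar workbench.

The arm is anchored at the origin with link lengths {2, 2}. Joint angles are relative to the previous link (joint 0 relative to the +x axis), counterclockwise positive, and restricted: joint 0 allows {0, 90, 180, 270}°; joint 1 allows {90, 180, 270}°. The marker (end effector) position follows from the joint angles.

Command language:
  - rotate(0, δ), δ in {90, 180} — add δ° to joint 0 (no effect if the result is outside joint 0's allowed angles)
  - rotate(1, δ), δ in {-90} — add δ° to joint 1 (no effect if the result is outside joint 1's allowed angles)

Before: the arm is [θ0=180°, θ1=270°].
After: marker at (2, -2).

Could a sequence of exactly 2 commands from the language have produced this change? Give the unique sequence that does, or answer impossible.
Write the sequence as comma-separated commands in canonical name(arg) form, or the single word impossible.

rotate(0, 90), rotate(0, 90)

t0: [θ0=180°, θ1=270°]
step 1 (rotate(0, 90)): [θ0=270°, θ1=270°]
step 2 (rotate(0, 90)): [θ0=0°, θ1=270°]
no other 2-command option fits: unique.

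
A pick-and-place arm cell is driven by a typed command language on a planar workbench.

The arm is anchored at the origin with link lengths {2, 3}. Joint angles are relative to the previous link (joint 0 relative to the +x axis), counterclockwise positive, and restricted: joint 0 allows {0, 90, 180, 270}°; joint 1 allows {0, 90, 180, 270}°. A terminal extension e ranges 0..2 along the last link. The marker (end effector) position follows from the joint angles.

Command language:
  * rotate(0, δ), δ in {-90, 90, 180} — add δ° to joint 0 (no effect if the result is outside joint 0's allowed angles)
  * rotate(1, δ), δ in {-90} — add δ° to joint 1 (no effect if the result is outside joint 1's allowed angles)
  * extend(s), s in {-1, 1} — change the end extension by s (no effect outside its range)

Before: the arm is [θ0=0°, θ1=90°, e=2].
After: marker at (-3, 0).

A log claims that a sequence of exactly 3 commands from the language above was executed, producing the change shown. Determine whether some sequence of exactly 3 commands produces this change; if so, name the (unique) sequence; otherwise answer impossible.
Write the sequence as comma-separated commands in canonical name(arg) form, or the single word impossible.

rotate(1, -90), rotate(1, -90), rotate(1, -90)

initial: [θ0=0°, θ1=90°, e=2]
step 1 (rotate(1, -90)): [θ0=0°, θ1=0°, e=2]
step 2 (rotate(1, -90)): [θ0=0°, θ1=270°, e=2]
step 3 (rotate(1, -90)): [θ0=0°, θ1=180°, e=2]
no other 3-command option fits: unique.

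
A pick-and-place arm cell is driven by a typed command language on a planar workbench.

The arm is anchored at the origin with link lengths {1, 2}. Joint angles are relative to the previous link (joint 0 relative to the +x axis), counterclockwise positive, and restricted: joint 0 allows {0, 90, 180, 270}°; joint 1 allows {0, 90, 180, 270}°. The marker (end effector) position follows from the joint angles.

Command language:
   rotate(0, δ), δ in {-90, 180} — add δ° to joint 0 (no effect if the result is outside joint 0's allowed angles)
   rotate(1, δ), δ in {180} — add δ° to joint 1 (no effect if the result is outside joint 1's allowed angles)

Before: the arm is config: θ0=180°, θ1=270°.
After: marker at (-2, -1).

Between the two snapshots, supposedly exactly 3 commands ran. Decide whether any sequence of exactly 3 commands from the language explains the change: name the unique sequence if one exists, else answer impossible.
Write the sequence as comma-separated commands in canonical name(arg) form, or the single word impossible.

from: config: θ0=180°, θ1=270°
step 1 (rotate(0, -90)): config: θ0=90°, θ1=270°
step 2 (rotate(0, -90)): config: θ0=0°, θ1=270°
step 3 (rotate(0, -90)): config: θ0=270°, θ1=270°
no other 3-command option fits: unique.

rotate(0, -90), rotate(0, -90), rotate(0, -90)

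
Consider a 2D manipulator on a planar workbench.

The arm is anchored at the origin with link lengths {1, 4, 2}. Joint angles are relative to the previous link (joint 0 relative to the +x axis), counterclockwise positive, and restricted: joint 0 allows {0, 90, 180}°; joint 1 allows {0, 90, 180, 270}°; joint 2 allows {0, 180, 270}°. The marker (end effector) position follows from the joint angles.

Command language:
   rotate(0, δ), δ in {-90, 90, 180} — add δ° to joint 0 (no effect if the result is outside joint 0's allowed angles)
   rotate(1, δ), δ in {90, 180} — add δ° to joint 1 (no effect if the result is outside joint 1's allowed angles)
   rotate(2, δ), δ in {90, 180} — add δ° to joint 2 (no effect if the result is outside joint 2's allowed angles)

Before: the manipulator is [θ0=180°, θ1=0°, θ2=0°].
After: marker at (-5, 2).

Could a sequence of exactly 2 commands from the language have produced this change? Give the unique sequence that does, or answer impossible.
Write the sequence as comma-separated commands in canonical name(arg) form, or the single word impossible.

rotate(2, 180), rotate(2, 90)

key: running rotate(2, 90) before rotate(2, 180) would end elsewhere — order is forced
begin: [θ0=180°, θ1=0°, θ2=0°]
[1] after rotate(2, 180): [θ0=180°, θ1=0°, θ2=180°]
[2] after rotate(2, 90): [θ0=180°, θ1=0°, θ2=270°]
no other 2-command option fits: unique.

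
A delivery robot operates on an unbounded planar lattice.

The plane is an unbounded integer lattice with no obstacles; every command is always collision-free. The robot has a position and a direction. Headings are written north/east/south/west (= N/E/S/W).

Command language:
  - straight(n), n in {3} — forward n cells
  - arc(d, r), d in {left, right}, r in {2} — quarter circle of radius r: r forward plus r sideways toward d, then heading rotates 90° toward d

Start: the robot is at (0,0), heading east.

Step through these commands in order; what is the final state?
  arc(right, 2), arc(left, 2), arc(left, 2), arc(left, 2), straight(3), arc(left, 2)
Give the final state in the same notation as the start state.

at (-1,-2), heading south

start: at (0,0), heading east
[1] after arc(right, 2): at (2,-2), heading south
[2] after arc(left, 2): at (4,-4), heading east
[3] after arc(left, 2): at (6,-2), heading north
[4] after arc(left, 2): at (4,0), heading west
[5] after straight(3): at (1,0), heading west
[6] after arc(left, 2): at (-1,-2), heading south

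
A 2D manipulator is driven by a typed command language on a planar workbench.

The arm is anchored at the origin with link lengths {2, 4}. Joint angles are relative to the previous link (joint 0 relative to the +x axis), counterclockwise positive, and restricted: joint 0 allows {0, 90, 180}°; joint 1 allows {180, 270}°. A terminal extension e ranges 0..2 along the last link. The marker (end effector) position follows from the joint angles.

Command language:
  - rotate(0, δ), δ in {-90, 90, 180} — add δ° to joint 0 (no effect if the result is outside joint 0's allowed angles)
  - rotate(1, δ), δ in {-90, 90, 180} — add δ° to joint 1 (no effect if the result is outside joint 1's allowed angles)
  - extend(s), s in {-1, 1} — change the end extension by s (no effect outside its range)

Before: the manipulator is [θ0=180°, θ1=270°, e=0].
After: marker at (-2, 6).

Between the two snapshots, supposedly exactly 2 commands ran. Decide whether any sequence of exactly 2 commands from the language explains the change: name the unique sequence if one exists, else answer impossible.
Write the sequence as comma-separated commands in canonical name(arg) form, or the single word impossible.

extend(1), extend(1)

t0: [θ0=180°, θ1=270°, e=0]
t=1 extend(1) ⇒ [θ0=180°, θ1=270°, e=1]
t=2 extend(1) ⇒ [θ0=180°, θ1=270°, e=2]
uniquely the one of 64 2-step routes that fits.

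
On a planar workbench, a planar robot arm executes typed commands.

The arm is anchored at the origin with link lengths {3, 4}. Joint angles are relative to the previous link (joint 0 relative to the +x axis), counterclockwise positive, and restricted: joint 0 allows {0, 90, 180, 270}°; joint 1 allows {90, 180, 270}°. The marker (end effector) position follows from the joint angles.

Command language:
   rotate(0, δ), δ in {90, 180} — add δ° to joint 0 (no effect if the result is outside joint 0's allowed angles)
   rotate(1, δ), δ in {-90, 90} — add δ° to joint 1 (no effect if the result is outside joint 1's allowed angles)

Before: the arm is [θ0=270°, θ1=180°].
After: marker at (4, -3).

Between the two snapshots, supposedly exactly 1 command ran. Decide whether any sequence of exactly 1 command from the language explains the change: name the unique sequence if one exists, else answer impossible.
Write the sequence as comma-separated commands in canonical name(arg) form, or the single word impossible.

rotate(1, -90)

initial: [θ0=270°, θ1=180°]
t=1 rotate(1, -90) ⇒ [θ0=270°, θ1=90°]
no rival 1-sequence matches.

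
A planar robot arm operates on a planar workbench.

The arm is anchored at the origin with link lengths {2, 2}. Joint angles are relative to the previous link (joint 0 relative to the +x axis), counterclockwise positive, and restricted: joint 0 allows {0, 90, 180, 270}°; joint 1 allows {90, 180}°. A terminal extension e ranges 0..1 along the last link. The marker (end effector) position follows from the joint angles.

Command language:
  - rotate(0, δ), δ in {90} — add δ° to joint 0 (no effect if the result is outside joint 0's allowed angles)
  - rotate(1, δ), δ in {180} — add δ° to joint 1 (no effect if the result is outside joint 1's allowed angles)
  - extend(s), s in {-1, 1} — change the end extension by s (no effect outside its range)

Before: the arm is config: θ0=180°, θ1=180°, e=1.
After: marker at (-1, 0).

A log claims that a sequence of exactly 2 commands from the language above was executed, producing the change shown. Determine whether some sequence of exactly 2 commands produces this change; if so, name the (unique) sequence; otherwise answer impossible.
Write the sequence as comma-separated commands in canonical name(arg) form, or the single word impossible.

from: config: θ0=180°, θ1=180°, e=1
step 1 (rotate(0, 90)): config: θ0=270°, θ1=180°, e=1
step 2 (rotate(0, 90)): config: θ0=0°, θ1=180°, e=1
all 16 alternatives checked — unique.

rotate(0, 90), rotate(0, 90)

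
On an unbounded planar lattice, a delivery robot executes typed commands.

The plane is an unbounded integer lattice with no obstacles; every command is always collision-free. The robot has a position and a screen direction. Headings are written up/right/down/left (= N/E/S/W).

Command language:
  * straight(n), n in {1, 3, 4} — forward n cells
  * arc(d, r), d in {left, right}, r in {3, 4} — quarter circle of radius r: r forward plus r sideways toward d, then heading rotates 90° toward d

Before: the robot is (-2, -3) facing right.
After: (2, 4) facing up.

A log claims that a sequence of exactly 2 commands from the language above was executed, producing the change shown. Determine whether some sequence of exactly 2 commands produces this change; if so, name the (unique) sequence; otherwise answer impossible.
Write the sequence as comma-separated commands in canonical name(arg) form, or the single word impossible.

key: position moved to (2,4) AND the heading swung to N — translation plus rotation needed
start: (-2, -3) facing right
step 1 (arc(left, 4)): (2, 1) facing up
step 2 (straight(3)): (2, 4) facing up
all 49 alternatives checked — unique.

arc(left, 4), straight(3)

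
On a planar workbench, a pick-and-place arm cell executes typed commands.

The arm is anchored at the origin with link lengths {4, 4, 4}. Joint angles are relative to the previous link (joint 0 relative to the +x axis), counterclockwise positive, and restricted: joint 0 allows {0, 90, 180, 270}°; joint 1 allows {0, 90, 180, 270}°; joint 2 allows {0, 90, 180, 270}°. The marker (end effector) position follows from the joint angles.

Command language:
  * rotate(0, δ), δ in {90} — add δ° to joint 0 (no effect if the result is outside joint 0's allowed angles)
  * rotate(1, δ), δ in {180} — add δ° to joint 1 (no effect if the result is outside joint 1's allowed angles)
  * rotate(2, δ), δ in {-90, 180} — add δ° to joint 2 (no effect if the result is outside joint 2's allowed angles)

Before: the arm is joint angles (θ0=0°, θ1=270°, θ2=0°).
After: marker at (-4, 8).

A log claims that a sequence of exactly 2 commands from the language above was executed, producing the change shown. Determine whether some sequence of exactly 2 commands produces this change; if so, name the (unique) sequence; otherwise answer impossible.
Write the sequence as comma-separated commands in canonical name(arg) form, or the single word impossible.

rotate(0, 90), rotate(0, 90)

t0: joint angles (θ0=0°, θ1=270°, θ2=0°)
step 1 (rotate(0, 90)): joint angles (θ0=90°, θ1=270°, θ2=0°)
step 2 (rotate(0, 90)): joint angles (θ0=180°, θ1=270°, θ2=0°)
all 16 alternatives checked — unique.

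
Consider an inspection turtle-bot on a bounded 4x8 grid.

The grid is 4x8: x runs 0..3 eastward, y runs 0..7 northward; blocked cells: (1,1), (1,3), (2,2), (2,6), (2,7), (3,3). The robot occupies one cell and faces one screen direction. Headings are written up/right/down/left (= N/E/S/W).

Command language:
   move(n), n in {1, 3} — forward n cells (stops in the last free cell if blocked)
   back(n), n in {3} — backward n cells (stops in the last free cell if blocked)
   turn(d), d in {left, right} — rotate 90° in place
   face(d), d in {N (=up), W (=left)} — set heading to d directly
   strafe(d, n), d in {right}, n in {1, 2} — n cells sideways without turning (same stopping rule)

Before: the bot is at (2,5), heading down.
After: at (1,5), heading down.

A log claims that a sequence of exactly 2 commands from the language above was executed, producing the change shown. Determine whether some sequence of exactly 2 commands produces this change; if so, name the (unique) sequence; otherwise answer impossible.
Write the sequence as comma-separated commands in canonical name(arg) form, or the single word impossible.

back(3), strafe(right, 1)

key: running strafe(right, 1) before back(3) would end elsewhere — order is forced
initial: at (2,5), heading down
1. back(3) → at (2,5), heading down
2. strafe(right, 1) → at (1,5), heading down
no rival 2-sequence matches.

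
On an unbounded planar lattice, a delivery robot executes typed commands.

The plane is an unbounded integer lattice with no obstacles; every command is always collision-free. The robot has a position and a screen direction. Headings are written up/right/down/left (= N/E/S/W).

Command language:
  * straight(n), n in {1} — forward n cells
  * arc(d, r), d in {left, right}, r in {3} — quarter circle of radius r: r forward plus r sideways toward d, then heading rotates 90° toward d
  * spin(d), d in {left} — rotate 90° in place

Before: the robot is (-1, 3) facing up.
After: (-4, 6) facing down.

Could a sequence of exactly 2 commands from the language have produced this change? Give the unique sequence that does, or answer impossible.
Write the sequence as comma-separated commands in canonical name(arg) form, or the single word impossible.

key: running spin(left) before arc(left, 3) would end elsewhere — order is forced
from: (-1, 3) facing up
t=1 arc(left, 3) ⇒ (-4, 6) facing left
t=2 spin(left) ⇒ (-4, 6) facing down
no rival 2-sequence matches.

arc(left, 3), spin(left)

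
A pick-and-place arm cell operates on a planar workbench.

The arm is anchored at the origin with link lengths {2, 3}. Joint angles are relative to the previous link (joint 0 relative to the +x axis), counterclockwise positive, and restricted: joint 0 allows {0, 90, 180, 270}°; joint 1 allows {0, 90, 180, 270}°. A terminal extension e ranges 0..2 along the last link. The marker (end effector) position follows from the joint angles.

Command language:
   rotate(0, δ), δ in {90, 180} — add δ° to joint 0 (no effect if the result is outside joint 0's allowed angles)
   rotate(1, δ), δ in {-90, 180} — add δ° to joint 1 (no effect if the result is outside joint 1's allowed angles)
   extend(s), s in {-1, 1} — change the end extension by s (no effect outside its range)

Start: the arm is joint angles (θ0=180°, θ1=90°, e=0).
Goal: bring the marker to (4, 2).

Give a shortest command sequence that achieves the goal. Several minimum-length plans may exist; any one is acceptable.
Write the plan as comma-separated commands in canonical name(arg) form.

rotate(0, 180), extend(1), rotate(1, 180), rotate(0, 90)

start: joint angles (θ0=180°, θ1=90°, e=0)
t=1 rotate(0, 180) ⇒ joint angles (θ0=0°, θ1=90°, e=0)
t=2 extend(1) ⇒ joint angles (θ0=0°, θ1=90°, e=1)
t=3 rotate(1, 180) ⇒ joint angles (θ0=0°, θ1=270°, e=1)
t=4 rotate(0, 90) ⇒ joint angles (θ0=90°, θ1=270°, e=1)
no 3-step plan works, so 4 is optimal.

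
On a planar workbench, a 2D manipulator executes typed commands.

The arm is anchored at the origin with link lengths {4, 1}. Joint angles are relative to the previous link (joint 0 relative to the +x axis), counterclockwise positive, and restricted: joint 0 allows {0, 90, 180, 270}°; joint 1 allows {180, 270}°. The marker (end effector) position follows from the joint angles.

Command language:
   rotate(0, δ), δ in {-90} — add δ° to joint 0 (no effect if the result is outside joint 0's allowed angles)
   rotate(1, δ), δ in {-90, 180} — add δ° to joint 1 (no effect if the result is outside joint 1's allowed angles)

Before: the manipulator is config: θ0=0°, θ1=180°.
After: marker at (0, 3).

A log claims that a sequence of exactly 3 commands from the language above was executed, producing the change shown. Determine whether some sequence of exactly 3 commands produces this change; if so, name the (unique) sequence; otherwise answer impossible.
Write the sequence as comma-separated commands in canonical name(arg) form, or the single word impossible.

rotate(0, -90), rotate(0, -90), rotate(0, -90)

t0: config: θ0=0°, θ1=180°
[1] after rotate(0, -90): config: θ0=270°, θ1=180°
[2] after rotate(0, -90): config: θ0=180°, θ1=180°
[3] after rotate(0, -90): config: θ0=90°, θ1=180°
uniquely the one of 27 3-step routes that fits.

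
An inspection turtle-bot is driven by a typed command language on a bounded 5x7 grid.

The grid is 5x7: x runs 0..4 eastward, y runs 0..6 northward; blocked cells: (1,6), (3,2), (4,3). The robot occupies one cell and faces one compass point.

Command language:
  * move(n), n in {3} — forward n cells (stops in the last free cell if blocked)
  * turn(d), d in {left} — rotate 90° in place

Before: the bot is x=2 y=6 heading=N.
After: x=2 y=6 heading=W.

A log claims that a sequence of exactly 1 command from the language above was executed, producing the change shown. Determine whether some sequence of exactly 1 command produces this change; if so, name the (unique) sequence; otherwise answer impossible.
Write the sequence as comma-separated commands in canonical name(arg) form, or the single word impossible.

turn(left)

key: parked at (2,6) the whole time — nothing moves the robot
t0: x=2 y=6 heading=N
step 1 (turn(left)): x=2 y=6 heading=W
no other 1-command option fits: unique.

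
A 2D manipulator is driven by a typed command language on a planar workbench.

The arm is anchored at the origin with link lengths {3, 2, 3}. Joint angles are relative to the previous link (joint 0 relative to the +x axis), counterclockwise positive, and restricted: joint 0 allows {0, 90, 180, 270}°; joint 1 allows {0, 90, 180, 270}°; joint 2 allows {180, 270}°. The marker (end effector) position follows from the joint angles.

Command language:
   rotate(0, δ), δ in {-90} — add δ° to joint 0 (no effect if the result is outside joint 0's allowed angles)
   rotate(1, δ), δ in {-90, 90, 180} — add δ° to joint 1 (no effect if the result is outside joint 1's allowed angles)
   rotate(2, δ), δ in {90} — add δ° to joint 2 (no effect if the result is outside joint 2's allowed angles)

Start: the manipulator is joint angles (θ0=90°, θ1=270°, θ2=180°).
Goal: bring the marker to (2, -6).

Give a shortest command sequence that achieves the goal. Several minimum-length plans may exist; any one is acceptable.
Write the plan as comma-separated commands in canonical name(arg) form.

begin: joint angles (θ0=90°, θ1=270°, θ2=180°)
[1] after rotate(2, 90): joint angles (θ0=90°, θ1=270°, θ2=270°)
[2] after rotate(0, -90): joint angles (θ0=0°, θ1=270°, θ2=270°)
[3] after rotate(0, -90): joint angles (θ0=270°, θ1=270°, θ2=270°)
[4] after rotate(1, 180): joint angles (θ0=270°, θ1=90°, θ2=270°)
shorter routes all fall short; 4 is best.

rotate(2, 90), rotate(0, -90), rotate(0, -90), rotate(1, 180)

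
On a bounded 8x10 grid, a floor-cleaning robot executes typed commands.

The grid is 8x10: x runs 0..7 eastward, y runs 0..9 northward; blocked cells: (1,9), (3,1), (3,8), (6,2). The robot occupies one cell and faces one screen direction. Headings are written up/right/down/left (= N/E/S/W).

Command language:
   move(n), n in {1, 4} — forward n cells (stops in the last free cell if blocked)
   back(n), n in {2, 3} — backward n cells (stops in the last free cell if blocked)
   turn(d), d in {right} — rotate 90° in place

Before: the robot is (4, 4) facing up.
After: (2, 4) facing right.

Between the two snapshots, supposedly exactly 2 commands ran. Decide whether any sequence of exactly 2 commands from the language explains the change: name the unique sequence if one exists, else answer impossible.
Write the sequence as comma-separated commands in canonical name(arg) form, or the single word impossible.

turn(right), back(2)

key: running back(2) before turn(right) would end elsewhere — order is forced
t0: (4, 4) facing up
1. turn(right) → (4, 4) facing right
2. back(2) → (2, 4) facing right
no rival 2-sequence matches.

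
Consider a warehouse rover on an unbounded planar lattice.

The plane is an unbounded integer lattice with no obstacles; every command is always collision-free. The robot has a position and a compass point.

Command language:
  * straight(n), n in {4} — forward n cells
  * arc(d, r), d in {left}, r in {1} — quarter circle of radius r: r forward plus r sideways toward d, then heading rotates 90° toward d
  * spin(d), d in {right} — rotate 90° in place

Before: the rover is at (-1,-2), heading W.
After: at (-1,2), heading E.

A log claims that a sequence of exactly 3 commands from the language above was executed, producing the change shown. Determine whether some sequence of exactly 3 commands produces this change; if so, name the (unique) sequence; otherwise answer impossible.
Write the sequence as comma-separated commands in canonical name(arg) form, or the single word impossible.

key: position moved to (-1,2) AND the heading swung to E — translation plus rotation needed
begin: at (-1,-2), heading W
1. spin(right) → at (-1,-2), heading N
2. straight(4) → at (-1,2), heading N
3. spin(right) → at (-1,2), heading E
no other 3-command option fits: unique.

spin(right), straight(4), spin(right)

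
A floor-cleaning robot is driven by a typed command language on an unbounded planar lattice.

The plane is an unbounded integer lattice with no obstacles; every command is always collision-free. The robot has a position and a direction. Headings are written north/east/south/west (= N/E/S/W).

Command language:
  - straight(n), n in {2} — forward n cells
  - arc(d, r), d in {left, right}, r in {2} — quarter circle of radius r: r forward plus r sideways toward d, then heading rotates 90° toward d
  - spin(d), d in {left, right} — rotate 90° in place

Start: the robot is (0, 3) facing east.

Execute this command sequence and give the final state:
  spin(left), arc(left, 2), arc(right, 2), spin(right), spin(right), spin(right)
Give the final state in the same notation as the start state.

(-4, 7) facing west

t0: (0, 3) facing east
[1] after spin(left): (0, 3) facing north
[2] after arc(left, 2): (-2, 5) facing west
[3] after arc(right, 2): (-4, 7) facing north
[4] after spin(right): (-4, 7) facing east
[5] after spin(right): (-4, 7) facing south
[6] after spin(right): (-4, 7) facing west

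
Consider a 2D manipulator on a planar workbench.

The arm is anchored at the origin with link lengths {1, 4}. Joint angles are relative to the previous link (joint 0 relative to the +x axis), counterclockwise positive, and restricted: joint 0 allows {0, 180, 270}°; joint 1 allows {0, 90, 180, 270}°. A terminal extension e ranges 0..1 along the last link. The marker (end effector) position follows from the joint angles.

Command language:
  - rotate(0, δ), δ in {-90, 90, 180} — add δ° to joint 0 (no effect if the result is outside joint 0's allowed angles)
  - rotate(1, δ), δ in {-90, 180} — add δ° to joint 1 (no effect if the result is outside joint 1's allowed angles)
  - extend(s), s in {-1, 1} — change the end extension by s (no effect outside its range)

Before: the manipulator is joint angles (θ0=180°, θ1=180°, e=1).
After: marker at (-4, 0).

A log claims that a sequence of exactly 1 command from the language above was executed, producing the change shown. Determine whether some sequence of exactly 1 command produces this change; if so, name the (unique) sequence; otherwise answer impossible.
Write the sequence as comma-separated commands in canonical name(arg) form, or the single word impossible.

from: joint angles (θ0=180°, θ1=180°, e=1)
1. rotate(0, 180) → joint angles (θ0=0°, θ1=180°, e=1)
uniquely the one of 7 1-step routes that fits.

rotate(0, 180)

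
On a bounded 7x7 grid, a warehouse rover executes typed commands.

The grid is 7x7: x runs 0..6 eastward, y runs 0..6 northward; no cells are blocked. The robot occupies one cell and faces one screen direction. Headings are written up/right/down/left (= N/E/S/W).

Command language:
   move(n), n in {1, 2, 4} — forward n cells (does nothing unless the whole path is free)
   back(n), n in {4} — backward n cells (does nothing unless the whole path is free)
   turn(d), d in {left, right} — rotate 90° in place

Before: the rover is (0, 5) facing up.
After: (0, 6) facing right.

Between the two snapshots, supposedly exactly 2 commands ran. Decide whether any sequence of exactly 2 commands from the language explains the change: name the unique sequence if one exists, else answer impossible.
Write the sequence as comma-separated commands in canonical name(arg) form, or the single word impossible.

move(1), turn(right)

key: cell and facing (now E) both changed — the 2 commands mix motion and turning
initial: (0, 5) facing up
[1] after move(1): (0, 6) facing up
[2] after turn(right): (0, 6) facing right
no rival 2-sequence matches.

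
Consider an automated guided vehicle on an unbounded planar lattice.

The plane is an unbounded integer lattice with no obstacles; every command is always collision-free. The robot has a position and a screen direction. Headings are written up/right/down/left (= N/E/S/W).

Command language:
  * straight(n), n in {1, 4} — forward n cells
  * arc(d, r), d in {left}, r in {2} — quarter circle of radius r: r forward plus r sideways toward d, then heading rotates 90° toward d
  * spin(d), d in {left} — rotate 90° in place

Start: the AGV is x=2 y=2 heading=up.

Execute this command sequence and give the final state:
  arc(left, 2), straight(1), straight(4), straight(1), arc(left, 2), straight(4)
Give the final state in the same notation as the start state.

x=-8 y=-2 heading=down

from: x=2 y=2 heading=up
step 1 (arc(left, 2)): x=0 y=4 heading=left
step 2 (straight(1)): x=-1 y=4 heading=left
step 3 (straight(4)): x=-5 y=4 heading=left
step 4 (straight(1)): x=-6 y=4 heading=left
step 5 (arc(left, 2)): x=-8 y=2 heading=down
step 6 (straight(4)): x=-8 y=-2 heading=down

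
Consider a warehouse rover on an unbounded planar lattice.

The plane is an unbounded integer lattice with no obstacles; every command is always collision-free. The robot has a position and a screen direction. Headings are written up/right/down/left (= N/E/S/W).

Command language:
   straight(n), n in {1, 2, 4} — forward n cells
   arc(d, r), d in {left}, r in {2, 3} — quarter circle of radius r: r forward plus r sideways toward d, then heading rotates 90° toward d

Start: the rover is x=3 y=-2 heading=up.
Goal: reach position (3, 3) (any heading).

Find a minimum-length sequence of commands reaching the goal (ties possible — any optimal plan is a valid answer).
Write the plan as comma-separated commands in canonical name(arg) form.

t0: x=3 y=-2 heading=up
step 1 (straight(4)): x=3 y=2 heading=up
step 2 (straight(1)): x=3 y=3 heading=up
nothing shorter than 2 reaches the goal.

straight(4), straight(1)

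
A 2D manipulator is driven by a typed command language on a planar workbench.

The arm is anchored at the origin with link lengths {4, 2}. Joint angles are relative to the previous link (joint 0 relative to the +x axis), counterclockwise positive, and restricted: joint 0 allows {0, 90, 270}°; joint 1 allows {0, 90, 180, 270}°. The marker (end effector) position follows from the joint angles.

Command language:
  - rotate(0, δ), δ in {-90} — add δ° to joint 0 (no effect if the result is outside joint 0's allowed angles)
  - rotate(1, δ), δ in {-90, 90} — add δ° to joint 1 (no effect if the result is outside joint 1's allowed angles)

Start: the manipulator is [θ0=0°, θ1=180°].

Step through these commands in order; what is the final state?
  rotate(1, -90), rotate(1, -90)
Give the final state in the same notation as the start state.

[θ0=0°, θ1=0°]

from: [θ0=0°, θ1=180°]
step 1 (rotate(1, -90)): [θ0=0°, θ1=90°]
step 2 (rotate(1, -90)): [θ0=0°, θ1=0°]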